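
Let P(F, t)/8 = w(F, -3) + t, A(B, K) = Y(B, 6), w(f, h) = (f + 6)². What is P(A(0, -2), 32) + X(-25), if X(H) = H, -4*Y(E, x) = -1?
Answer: 1087/2 ≈ 543.50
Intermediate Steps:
Y(E, x) = ¼ (Y(E, x) = -¼*(-1) = ¼)
w(f, h) = (6 + f)²
A(B, K) = ¼
P(F, t) = 8*t + 8*(6 + F)² (P(F, t) = 8*((6 + F)² + t) = 8*(t + (6 + F)²) = 8*t + 8*(6 + F)²)
P(A(0, -2), 32) + X(-25) = (8*32 + 8*(6 + ¼)²) - 25 = (256 + 8*(25/4)²) - 25 = (256 + 8*(625/16)) - 25 = (256 + 625/2) - 25 = 1137/2 - 25 = 1087/2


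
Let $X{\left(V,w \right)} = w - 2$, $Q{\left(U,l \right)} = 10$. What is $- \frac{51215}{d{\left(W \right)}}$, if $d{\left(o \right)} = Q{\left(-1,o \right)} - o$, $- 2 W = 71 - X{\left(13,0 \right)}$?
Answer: $- \frac{102430}{93} \approx -1101.4$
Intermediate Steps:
$X{\left(V,w \right)} = -2 + w$ ($X{\left(V,w \right)} = w - 2 = -2 + w$)
$W = - \frac{73}{2}$ ($W = - \frac{71 - \left(-2 + 0\right)}{2} = - \frac{71 - -2}{2} = - \frac{71 + 2}{2} = \left(- \frac{1}{2}\right) 73 = - \frac{73}{2} \approx -36.5$)
$d{\left(o \right)} = 10 - o$
$- \frac{51215}{d{\left(W \right)}} = - \frac{51215}{10 - - \frac{73}{2}} = - \frac{51215}{10 + \frac{73}{2}} = - \frac{51215}{\frac{93}{2}} = \left(-51215\right) \frac{2}{93} = - \frac{102430}{93}$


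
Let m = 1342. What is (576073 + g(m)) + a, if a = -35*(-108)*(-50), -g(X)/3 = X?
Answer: 383047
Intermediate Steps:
g(X) = -3*X
a = -189000 (a = 3780*(-50) = -189000)
(576073 + g(m)) + a = (576073 - 3*1342) - 189000 = (576073 - 4026) - 189000 = 572047 - 189000 = 383047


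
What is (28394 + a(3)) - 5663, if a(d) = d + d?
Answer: 22737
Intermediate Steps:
a(d) = 2*d
(28394 + a(3)) - 5663 = (28394 + 2*3) - 5663 = (28394 + 6) - 5663 = 28400 - 5663 = 22737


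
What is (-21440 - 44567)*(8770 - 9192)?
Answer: 27854954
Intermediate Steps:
(-21440 - 44567)*(8770 - 9192) = -66007*(-422) = 27854954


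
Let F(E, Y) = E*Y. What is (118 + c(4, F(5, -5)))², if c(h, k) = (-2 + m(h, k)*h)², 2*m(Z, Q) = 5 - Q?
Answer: 12124324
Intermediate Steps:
m(Z, Q) = 5/2 - Q/2 (m(Z, Q) = (5 - Q)/2 = 5/2 - Q/2)
c(h, k) = (-2 + h*(5/2 - k/2))² (c(h, k) = (-2 + (5/2 - k/2)*h)² = (-2 + h*(5/2 - k/2))²)
(118 + c(4, F(5, -5)))² = (118 + (4 + 4*(-5 + 5*(-5)))²/4)² = (118 + (4 + 4*(-5 - 25))²/4)² = (118 + (4 + 4*(-30))²/4)² = (118 + (4 - 120)²/4)² = (118 + (¼)*(-116)²)² = (118 + (¼)*13456)² = (118 + 3364)² = 3482² = 12124324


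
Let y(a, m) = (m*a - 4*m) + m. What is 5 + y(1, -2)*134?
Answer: 541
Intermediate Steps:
y(a, m) = -3*m + a*m (y(a, m) = (a*m - 4*m) + m = (-4*m + a*m) + m = -3*m + a*m)
5 + y(1, -2)*134 = 5 - 2*(-3 + 1)*134 = 5 - 2*(-2)*134 = 5 + 4*134 = 5 + 536 = 541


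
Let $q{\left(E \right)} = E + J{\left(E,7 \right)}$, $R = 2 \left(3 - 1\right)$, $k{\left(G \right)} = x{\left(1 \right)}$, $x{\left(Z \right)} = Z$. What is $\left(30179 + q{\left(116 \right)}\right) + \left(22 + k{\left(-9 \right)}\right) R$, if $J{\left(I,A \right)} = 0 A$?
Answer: $30387$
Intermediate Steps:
$J{\left(I,A \right)} = 0$
$k{\left(G \right)} = 1$
$R = 4$ ($R = 2 \cdot 2 = 4$)
$q{\left(E \right)} = E$ ($q{\left(E \right)} = E + 0 = E$)
$\left(30179 + q{\left(116 \right)}\right) + \left(22 + k{\left(-9 \right)}\right) R = \left(30179 + 116\right) + \left(22 + 1\right) 4 = 30295 + 23 \cdot 4 = 30295 + 92 = 30387$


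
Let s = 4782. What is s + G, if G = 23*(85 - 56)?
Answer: 5449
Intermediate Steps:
G = 667 (G = 23*29 = 667)
s + G = 4782 + 667 = 5449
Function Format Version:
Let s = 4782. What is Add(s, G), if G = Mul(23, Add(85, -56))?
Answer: 5449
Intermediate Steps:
G = 667 (G = Mul(23, 29) = 667)
Add(s, G) = Add(4782, 667) = 5449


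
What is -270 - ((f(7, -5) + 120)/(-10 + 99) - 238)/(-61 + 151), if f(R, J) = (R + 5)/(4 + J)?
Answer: -1070813/4005 ≈ -267.37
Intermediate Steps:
f(R, J) = (5 + R)/(4 + J)
-270 - ((f(7, -5) + 120)/(-10 + 99) - 238)/(-61 + 151) = -270 - (((5 + 7)/(4 - 5) + 120)/(-10 + 99) - 238)/(-61 + 151) = -270 - ((12/(-1) + 120)/89 - 238)/90 = -270 - ((-1*12 + 120)*(1/89) - 238)/90 = -270 - ((-12 + 120)*(1/89) - 238)/90 = -270 - (108*(1/89) - 238)/90 = -270 - (108/89 - 238)/90 = -270 - (-21074)/(89*90) = -270 - 1*(-10537/4005) = -270 + 10537/4005 = -1070813/4005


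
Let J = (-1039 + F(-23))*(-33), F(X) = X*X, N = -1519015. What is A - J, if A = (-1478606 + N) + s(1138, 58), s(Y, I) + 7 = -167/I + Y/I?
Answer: -174837593/58 ≈ -3.0144e+6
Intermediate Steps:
s(Y, I) = -7 - 167/I + Y/I (s(Y, I) = -7 + (-167/I + Y/I) = -7 - 167/I + Y/I)
F(X) = X²
J = 16830 (J = (-1039 + (-23)²)*(-33) = (-1039 + 529)*(-33) = -510*(-33) = 16830)
A = -173861453/58 (A = (-1478606 - 1519015) + (-167 + 1138 - 7*58)/58 = -2997621 + (-167 + 1138 - 406)/58 = -2997621 + (1/58)*565 = -2997621 + 565/58 = -173861453/58 ≈ -2.9976e+6)
A - J = -173861453/58 - 1*16830 = -173861453/58 - 16830 = -174837593/58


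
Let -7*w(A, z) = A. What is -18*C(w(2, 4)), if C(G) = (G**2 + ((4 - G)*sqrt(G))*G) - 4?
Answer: 3456/49 + 1080*I*sqrt(14)/343 ≈ 70.531 + 11.781*I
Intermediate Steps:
w(A, z) = -A/7
C(G) = -4 + G**2 + G**(3/2)*(4 - G) (C(G) = (G**2 + (sqrt(G)*(4 - G))*G) - 4 = (G**2 + G**(3/2)*(4 - G)) - 4 = -4 + G**2 + G**(3/2)*(4 - G))
-18*C(w(2, 4)) = -18*(-4 + (-1/7*2)**2 - (-1/7*2)**(5/2) + 4*(-1/7*2)**(3/2)) = -18*(-4 + (-2/7)**2 - (-2/7)**(5/2) + 4*(-2/7)**(3/2)) = -18*(-4 + 4/49 - 4*I*sqrt(14)/343 + 4*(-2*I*sqrt(14)/49)) = -18*(-4 + 4/49 - 4*I*sqrt(14)/343 - 8*I*sqrt(14)/49) = -18*(-192/49 - 60*I*sqrt(14)/343) = 3456/49 + 1080*I*sqrt(14)/343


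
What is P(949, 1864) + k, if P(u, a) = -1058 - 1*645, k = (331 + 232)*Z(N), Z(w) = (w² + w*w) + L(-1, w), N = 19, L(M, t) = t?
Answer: 415480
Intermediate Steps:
Z(w) = w + 2*w² (Z(w) = (w² + w*w) + w = (w² + w²) + w = 2*w² + w = w + 2*w²)
k = 417183 (k = (331 + 232)*(19*(1 + 2*19)) = 563*(19*(1 + 38)) = 563*(19*39) = 563*741 = 417183)
P(u, a) = -1703 (P(u, a) = -1058 - 645 = -1703)
P(949, 1864) + k = -1703 + 417183 = 415480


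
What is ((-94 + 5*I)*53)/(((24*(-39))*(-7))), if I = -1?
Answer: -583/728 ≈ -0.80082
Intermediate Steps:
((-94 + 5*I)*53)/(((24*(-39))*(-7))) = ((-94 + 5*(-1))*53)/(((24*(-39))*(-7))) = ((-94 - 5)*53)/((-936*(-7))) = -99*53/6552 = -5247*1/6552 = -583/728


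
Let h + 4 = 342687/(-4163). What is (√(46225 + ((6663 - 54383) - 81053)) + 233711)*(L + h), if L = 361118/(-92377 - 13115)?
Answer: -4605359860952821/219581598 - 19705362011*I*√2293/36596933 ≈ -2.0973e+7 - 25784.0*I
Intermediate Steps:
h = -359339/4163 (h = -4 + 342687/(-4163) = -4 + 342687*(-1/4163) = -4 - 342687/4163 = -359339/4163 ≈ -86.317)
L = -180559/52746 (L = 361118/(-105492) = 361118*(-1/105492) = -180559/52746 ≈ -3.4232)
(√(46225 + ((6663 - 54383) - 81053)) + 233711)*(L + h) = (√(46225 + ((6663 - 54383) - 81053)) + 233711)*(-180559/52746 - 359339/4163) = (√(46225 + (-47720 - 81053)) + 233711)*(-19705362011/219581598) = (√(46225 - 128773) + 233711)*(-19705362011/219581598) = (√(-82548) + 233711)*(-19705362011/219581598) = (6*I*√2293 + 233711)*(-19705362011/219581598) = (233711 + 6*I*√2293)*(-19705362011/219581598) = -4605359860952821/219581598 - 19705362011*I*√2293/36596933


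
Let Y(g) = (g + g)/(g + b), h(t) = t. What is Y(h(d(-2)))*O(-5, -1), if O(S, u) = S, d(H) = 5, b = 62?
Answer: -50/67 ≈ -0.74627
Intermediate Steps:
Y(g) = 2*g/(62 + g) (Y(g) = (g + g)/(g + 62) = (2*g)/(62 + g) = 2*g/(62 + g))
Y(h(d(-2)))*O(-5, -1) = (2*5/(62 + 5))*(-5) = (2*5/67)*(-5) = (2*5*(1/67))*(-5) = (10/67)*(-5) = -50/67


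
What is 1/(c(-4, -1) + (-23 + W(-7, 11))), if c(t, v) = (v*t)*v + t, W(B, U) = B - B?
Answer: -1/31 ≈ -0.032258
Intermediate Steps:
W(B, U) = 0
c(t, v) = t + t*v² (c(t, v) = (t*v)*v + t = t*v² + t = t + t*v²)
1/(c(-4, -1) + (-23 + W(-7, 11))) = 1/(-4*(1 + (-1)²) + (-23 + 0)) = 1/(-4*(1 + 1) - 23) = 1/(-4*2 - 23) = 1/(-8 - 23) = 1/(-31) = -1/31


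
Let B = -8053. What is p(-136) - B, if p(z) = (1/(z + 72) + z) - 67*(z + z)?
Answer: 1673023/64 ≈ 26141.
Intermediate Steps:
p(z) = 1/(72 + z) - 133*z (p(z) = (1/(72 + z) + z) - 134*z = (z + 1/(72 + z)) - 134*z = 1/(72 + z) - 133*z)
p(-136) - B = (1 - 9576*(-136) - 133*(-136)²)/(72 - 136) - 1*(-8053) = (1 + 1302336 - 133*18496)/(-64) + 8053 = -(1 + 1302336 - 2459968)/64 + 8053 = -1/64*(-1157631) + 8053 = 1157631/64 + 8053 = 1673023/64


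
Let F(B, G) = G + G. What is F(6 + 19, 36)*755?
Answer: 54360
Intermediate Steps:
F(B, G) = 2*G
F(6 + 19, 36)*755 = (2*36)*755 = 72*755 = 54360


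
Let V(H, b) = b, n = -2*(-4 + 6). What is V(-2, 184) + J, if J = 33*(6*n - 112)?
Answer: -4304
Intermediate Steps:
n = -4 (n = -2*2 = -4)
J = -4488 (J = 33*(6*(-4) - 112) = 33*(-24 - 112) = 33*(-136) = -4488)
V(-2, 184) + J = 184 - 4488 = -4304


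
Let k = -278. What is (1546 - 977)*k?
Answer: -158182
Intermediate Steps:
(1546 - 977)*k = (1546 - 977)*(-278) = 569*(-278) = -158182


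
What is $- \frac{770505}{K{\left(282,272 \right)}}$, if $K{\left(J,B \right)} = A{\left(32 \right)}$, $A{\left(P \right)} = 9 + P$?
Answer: $- \frac{770505}{41} \approx -18793.0$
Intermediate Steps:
$K{\left(J,B \right)} = 41$ ($K{\left(J,B \right)} = 9 + 32 = 41$)
$- \frac{770505}{K{\left(282,272 \right)}} = - \frac{770505}{41}$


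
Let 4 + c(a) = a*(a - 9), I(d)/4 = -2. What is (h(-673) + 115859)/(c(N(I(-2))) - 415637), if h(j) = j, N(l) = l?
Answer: -115186/415505 ≈ -0.27722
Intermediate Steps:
I(d) = -8 (I(d) = 4*(-2) = -8)
c(a) = -4 + a*(-9 + a) (c(a) = -4 + a*(a - 9) = -4 + a*(-9 + a))
(h(-673) + 115859)/(c(N(I(-2))) - 415637) = (-673 + 115859)/((-4 + (-8)**2 - 9*(-8)) - 415637) = 115186/((-4 + 64 + 72) - 415637) = 115186/(132 - 415637) = 115186/(-415505) = 115186*(-1/415505) = -115186/415505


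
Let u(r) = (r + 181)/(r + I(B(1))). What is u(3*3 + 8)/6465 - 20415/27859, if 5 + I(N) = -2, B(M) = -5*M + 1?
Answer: -219052278/300180725 ≈ -0.72973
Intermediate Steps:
B(M) = 1 - 5*M
I(N) = -7 (I(N) = -5 - 2 = -7)
u(r) = (181 + r)/(-7 + r) (u(r) = (r + 181)/(r - 7) = (181 + r)/(-7 + r))
u(3*3 + 8)/6465 - 20415/27859 = ((181 + (3*3 + 8))/(-7 + (3*3 + 8)))/6465 - 20415/27859 = ((181 + (9 + 8))/(-7 + (9 + 8)))*(1/6465) - 20415*1/27859 = ((181 + 17)/(-7 + 17))*(1/6465) - 20415/27859 = (198/10)*(1/6465) - 20415/27859 = ((1/10)*198)*(1/6465) - 20415/27859 = (99/5)*(1/6465) - 20415/27859 = 33/10775 - 20415/27859 = -219052278/300180725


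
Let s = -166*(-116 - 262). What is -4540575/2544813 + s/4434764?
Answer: -1664724718598/940470423261 ≈ -1.7701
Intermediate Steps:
s = 62748 (s = -166*(-378) = 62748)
-4540575/2544813 + s/4434764 = -4540575/2544813 + 62748/4434764 = -4540575*1/2544813 + 62748*(1/4434764) = -1513525/848271 + 15687/1108691 = -1664724718598/940470423261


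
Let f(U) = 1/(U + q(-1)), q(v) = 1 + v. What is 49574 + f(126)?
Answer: 6246325/126 ≈ 49574.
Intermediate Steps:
f(U) = 1/U (f(U) = 1/(U + (1 - 1)) = 1/(U + 0) = 1/U)
49574 + f(126) = 49574 + 1/126 = 6246325/126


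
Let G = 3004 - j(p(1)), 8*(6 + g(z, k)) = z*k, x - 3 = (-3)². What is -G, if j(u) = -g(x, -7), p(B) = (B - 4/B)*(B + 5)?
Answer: -5975/2 ≈ -2987.5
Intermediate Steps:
x = 12 (x = 3 + (-3)² = 3 + 9 = 12)
p(B) = (5 + B)*(B - 4/B) (p(B) = (B - 4/B)*(5 + B) = (5 + B)*(B - 4/B))
g(z, k) = -6 + k*z/8 (g(z, k) = -6 + (z*k)/8 = -6 + (k*z)/8 = -6 + k*z/8)
j(u) = 33/2 (j(u) = -(-6 + (⅛)*(-7)*12) = -(-6 - 21/2) = -1*(-33/2) = 33/2)
G = 5975/2 (G = 3004 - 1*33/2 = 3004 - 33/2 = 5975/2 ≈ 2987.5)
-G = -1*5975/2 = -5975/2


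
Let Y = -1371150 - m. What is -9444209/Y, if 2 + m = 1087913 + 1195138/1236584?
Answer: 5839278871028/1520418341381 ≈ 3.8406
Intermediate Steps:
m = 672647265581/618292 (m = -2 + (1087913 + 1195138/1236584) = -2 + (1087913 + 1195138*(1/1236584)) = -2 + (1087913 + 597569/618292) = -2 + 672648502165/618292 = 672647265581/618292 ≈ 1.0879e+6)
Y = -1520418341381/618292 (Y = -1371150 - 1*672647265581/618292 = -1371150 - 672647265581/618292 = -1520418341381/618292 ≈ -2.4591e+6)
-9444209/Y = -9444209/(-1520418341381/618292) = -9444209*(-618292/1520418341381) = 5839278871028/1520418341381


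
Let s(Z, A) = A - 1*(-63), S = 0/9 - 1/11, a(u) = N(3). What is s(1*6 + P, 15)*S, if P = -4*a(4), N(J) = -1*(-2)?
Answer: -78/11 ≈ -7.0909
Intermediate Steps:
N(J) = 2
a(u) = 2
S = -1/11 (S = 0*(⅑) - 1*1/11 = 0 - 1/11 = -1/11 ≈ -0.090909)
P = -8 (P = -4*2 = -8)
s(Z, A) = 63 + A (s(Z, A) = A + 63 = 63 + A)
s(1*6 + P, 15)*S = (63 + 15)*(-1/11) = 78*(-1/11) = -78/11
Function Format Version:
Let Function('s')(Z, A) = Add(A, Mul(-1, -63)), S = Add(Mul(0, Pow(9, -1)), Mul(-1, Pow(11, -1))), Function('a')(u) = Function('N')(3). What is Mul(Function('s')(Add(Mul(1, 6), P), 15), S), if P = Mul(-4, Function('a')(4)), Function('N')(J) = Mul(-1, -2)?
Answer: Rational(-78, 11) ≈ -7.0909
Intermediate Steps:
Function('N')(J) = 2
Function('a')(u) = 2
S = Rational(-1, 11) (S = Add(Mul(0, Rational(1, 9)), Mul(-1, Rational(1, 11))) = Add(0, Rational(-1, 11)) = Rational(-1, 11) ≈ -0.090909)
P = -8 (P = Mul(-4, 2) = -8)
Function('s')(Z, A) = Add(63, A) (Function('s')(Z, A) = Add(A, 63) = Add(63, A))
Mul(Function('s')(Add(Mul(1, 6), P), 15), S) = Mul(Add(63, 15), Rational(-1, 11)) = Mul(78, Rational(-1, 11)) = Rational(-78, 11)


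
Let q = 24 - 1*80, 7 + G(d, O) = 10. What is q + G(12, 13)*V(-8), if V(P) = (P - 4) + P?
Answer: -116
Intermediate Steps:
G(d, O) = 3 (G(d, O) = -7 + 10 = 3)
V(P) = -4 + 2*P (V(P) = (-4 + P) + P = -4 + 2*P)
q = -56 (q = 24 - 80 = -56)
q + G(12, 13)*V(-8) = -56 + 3*(-4 + 2*(-8)) = -56 + 3*(-4 - 16) = -56 + 3*(-20) = -56 - 60 = -116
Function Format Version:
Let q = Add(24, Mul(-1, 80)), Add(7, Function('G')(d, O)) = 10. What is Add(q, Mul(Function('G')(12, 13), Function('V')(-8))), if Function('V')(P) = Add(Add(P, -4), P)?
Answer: -116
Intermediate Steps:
Function('G')(d, O) = 3 (Function('G')(d, O) = Add(-7, 10) = 3)
Function('V')(P) = Add(-4, Mul(2, P)) (Function('V')(P) = Add(Add(-4, P), P) = Add(-4, Mul(2, P)))
q = -56 (q = Add(24, -80) = -56)
Add(q, Mul(Function('G')(12, 13), Function('V')(-8))) = Add(-56, Mul(3, Add(-4, Mul(2, -8)))) = Add(-56, Mul(3, Add(-4, -16))) = Add(-56, Mul(3, -20)) = Add(-56, -60) = -116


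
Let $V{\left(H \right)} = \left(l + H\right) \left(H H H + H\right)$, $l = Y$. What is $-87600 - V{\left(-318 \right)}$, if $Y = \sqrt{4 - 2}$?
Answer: $-10226252100 + 32157750 \sqrt{2} \approx -1.0181 \cdot 10^{10}$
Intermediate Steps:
$Y = \sqrt{2} \approx 1.4142$
$l = \sqrt{2} \approx 1.4142$
$V{\left(H \right)} = \left(H + \sqrt{2}\right) \left(H + H^{3}\right)$ ($V{\left(H \right)} = \left(\sqrt{2} + H\right) \left(H H H + H\right) = \left(H + \sqrt{2}\right) \left(H^{2} H + H\right) = \left(H + \sqrt{2}\right) \left(H^{3} + H\right) = \left(H + \sqrt{2}\right) \left(H + H^{3}\right)$)
$-87600 - V{\left(-318 \right)} = -87600 - - 318 \left(-318 + \sqrt{2} + \left(-318\right)^{3} + \sqrt{2} \left(-318\right)^{2}\right) = -87600 - - 318 \left(-318 + \sqrt{2} - 32157432 + \sqrt{2} \cdot 101124\right) = -87600 - - 318 \left(-318 + \sqrt{2} - 32157432 + 101124 \sqrt{2}\right) = -87600 - - 318 \left(-32157750 + 101125 \sqrt{2}\right) = -87600 - \left(10226164500 - 32157750 \sqrt{2}\right) = -10226252100 + 32157750 \sqrt{2}$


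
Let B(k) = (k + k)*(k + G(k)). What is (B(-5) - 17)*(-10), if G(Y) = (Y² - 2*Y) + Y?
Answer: 2670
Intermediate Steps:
G(Y) = Y² - Y
B(k) = 2*k*(k + k*(-1 + k)) (B(k) = (k + k)*(k + k*(-1 + k)) = (2*k)*(k + k*(-1 + k)) = 2*k*(k + k*(-1 + k)))
(B(-5) - 17)*(-10) = (2*(-5)³ - 17)*(-10) = (2*(-125) - 17)*(-10) = (-250 - 17)*(-10) = -267*(-10) = 2670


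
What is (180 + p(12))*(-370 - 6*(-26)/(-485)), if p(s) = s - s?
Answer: -6465816/97 ≈ -66658.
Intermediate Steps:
p(s) = 0
(180 + p(12))*(-370 - 6*(-26)/(-485)) = (180 + 0)*(-370 - 6*(-26)/(-485)) = 180*(-370 + 156*(-1/485)) = 180*(-370 - 156/485) = 180*(-179606/485) = -6465816/97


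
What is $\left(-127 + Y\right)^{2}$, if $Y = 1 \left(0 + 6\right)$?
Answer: $14641$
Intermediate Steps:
$Y = 6$ ($Y = 1 \cdot 6 = 6$)
$\left(-127 + Y\right)^{2} = \left(-127 + 6\right)^{2} = \left(-121\right)^{2} = 14641$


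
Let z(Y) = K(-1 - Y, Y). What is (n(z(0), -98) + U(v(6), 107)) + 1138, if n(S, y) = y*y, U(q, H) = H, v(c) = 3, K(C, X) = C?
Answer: 10849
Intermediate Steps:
z(Y) = -1 - Y
n(S, y) = y²
(n(z(0), -98) + U(v(6), 107)) + 1138 = ((-98)² + 107) + 1138 = (9604 + 107) + 1138 = 9711 + 1138 = 10849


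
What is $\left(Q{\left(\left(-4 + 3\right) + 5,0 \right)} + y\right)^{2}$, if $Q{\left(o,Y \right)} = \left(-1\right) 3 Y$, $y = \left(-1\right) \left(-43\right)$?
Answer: $1849$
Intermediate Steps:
$y = 43$
$Q{\left(o,Y \right)} = - 3 Y$
$\left(Q{\left(\left(-4 + 3\right) + 5,0 \right)} + y\right)^{2} = \left(\left(-3\right) 0 + 43\right)^{2} = \left(0 + 43\right)^{2} = 43^{2} = 1849$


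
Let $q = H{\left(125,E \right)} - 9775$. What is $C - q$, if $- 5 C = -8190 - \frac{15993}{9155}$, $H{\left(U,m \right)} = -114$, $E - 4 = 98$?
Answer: $\frac{527664418}{45775} \approx 11527.0$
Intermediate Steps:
$E = 102$ ($E = 4 + 98 = 102$)
$q = -9889$ ($q = -114 - 9775 = -9889$)
$C = \frac{74995443}{45775}$ ($C = - \frac{-8190 - \frac{15993}{9155}}{5} = \left(- \frac{1}{5}\right) \left(- \frac{74995443}{9155}\right) = \frac{74995443}{45775} \approx 1638.3$)
$C - q = \frac{74995443}{45775} - -9889 = \frac{74995443}{45775} + 9889 = \frac{527664418}{45775}$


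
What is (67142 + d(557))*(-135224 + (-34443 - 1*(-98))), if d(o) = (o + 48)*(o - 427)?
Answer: -24721803648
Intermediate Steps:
d(o) = (-427 + o)*(48 + o) (d(o) = (48 + o)*(-427 + o) = (-427 + o)*(48 + o))
(67142 + d(557))*(-135224 + (-34443 - 1*(-98))) = (67142 + (-20496 + 557² - 379*557))*(-135224 + (-34443 - 1*(-98))) = (67142 + (-20496 + 310249 - 211103))*(-135224 + (-34443 + 98)) = (67142 + 78650)*(-135224 - 34345) = 145792*(-169569) = -24721803648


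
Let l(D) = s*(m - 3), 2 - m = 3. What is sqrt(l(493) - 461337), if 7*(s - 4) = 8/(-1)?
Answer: I*sqrt(22606073)/7 ≈ 679.23*I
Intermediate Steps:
m = -1 (m = 2 - 1*3 = 2 - 3 = -1)
s = 20/7 (s = 4 + (8/(-1))/7 = 4 + (8*(-1))/7 = 4 + (1/7)*(-8) = 4 - 8/7 = 20/7 ≈ 2.8571)
l(D) = -80/7 (l(D) = 20*(-1 - 3)/7 = (20/7)*(-4) = -80/7)
sqrt(l(493) - 461337) = sqrt(-80/7 - 461337) = sqrt(-3229439/7) = I*sqrt(22606073)/7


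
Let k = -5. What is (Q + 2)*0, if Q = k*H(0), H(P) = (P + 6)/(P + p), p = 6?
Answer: 0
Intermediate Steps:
H(P) = 1 (H(P) = (P + 6)/(P + 6) = (6 + P)/(6 + P) = 1)
Q = -5 (Q = -5*1 = -5)
(Q + 2)*0 = (-5 + 2)*0 = -3*0 = 0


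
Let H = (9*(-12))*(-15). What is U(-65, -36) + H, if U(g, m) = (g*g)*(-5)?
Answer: -19505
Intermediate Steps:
U(g, m) = -5*g² (U(g, m) = g²*(-5) = -5*g²)
H = 1620 (H = -108*(-15) = 1620)
U(-65, -36) + H = -5*(-65)² + 1620 = -5*4225 + 1620 = -21125 + 1620 = -19505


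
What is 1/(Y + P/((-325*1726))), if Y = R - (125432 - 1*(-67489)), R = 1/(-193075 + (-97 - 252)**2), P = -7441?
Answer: -9995287575/1928300741809354 ≈ -5.1835e-6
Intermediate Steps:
R = -1/71274 (R = 1/(-193075 + (-349)**2) = 1/(-193075 + 121801) = 1/(-71274) = -1/71274 ≈ -1.4030e-5)
Y = -13750251355/71274 (Y = -1/71274 - (125432 - 1*(-67489)) = -1/71274 - (125432 + 67489) = -1/71274 - 1*192921 = -1/71274 - 192921 = -13750251355/71274 ≈ -1.9292e+5)
1/(Y + P/((-325*1726))) = 1/(-13750251355/71274 - 7441/((-325*1726))) = 1/(-13750251355/71274 - 7441/(-560950)) = 1/(-13750251355/71274 - 7441*(-1/560950)) = 1/(-13750251355/71274 + 7441/560950) = 1/(-1928300741809354/9995287575) = -9995287575/1928300741809354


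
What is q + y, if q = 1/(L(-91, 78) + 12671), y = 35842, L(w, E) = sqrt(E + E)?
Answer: 5754579527241/160554085 - 2*sqrt(39)/160554085 ≈ 35842.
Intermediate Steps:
L(w, E) = sqrt(2)*sqrt(E) (L(w, E) = sqrt(2*E) = sqrt(2)*sqrt(E))
q = 1/(12671 + 2*sqrt(39)) (q = 1/(sqrt(2)*sqrt(78) + 12671) = 1/(2*sqrt(39) + 12671) = 1/(12671 + 2*sqrt(39)) ≈ 7.8843e-5)
q + y = (12671/160554085 - 2*sqrt(39)/160554085) + 35842 = 5754579527241/160554085 - 2*sqrt(39)/160554085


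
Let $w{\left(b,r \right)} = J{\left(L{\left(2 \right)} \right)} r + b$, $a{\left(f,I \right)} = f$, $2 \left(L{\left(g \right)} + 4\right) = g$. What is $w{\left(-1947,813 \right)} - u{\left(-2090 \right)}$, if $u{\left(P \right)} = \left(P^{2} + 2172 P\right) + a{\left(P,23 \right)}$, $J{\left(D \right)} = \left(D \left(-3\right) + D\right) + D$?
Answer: $173962$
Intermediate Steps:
$L{\left(g \right)} = -4 + \frac{g}{2}$
$J{\left(D \right)} = - D$ ($J{\left(D \right)} = \left(- 3 D + D\right) + D = - 2 D + D = - D$)
$w{\left(b,r \right)} = b + 3 r$ ($w{\left(b,r \right)} = - (-4 + \frac{1}{2} \cdot 2) r + b = - (-4 + 1) r + b = \left(-1\right) \left(-3\right) r + b = 3 r + b = b + 3 r$)
$u{\left(P \right)} = P^{2} + 2173 P$ ($u{\left(P \right)} = \left(P^{2} + 2172 P\right) + P = P^{2} + 2173 P$)
$w{\left(-1947,813 \right)} - u{\left(-2090 \right)} = \left(-1947 + 3 \cdot 813\right) - - 2090 \left(2173 - 2090\right) = \left(-1947 + 2439\right) - \left(-2090\right) 83 = 492 - -173470 = 492 + 173470 = 173962$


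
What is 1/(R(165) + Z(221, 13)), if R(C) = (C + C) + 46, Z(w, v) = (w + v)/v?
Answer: 1/394 ≈ 0.0025381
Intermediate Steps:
Z(w, v) = (v + w)/v
R(C) = 46 + 2*C (R(C) = 2*C + 46 = 46 + 2*C)
1/(R(165) + Z(221, 13)) = 1/((46 + 2*165) + (13 + 221)/13) = 1/((46 + 330) + (1/13)*234) = 1/(376 + 18) = 1/394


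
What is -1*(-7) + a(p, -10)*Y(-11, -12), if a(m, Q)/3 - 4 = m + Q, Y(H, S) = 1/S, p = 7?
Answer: 27/4 ≈ 6.7500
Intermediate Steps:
a(m, Q) = 12 + 3*Q + 3*m (a(m, Q) = 12 + 3*(m + Q) = 12 + 3*(Q + m) = 12 + (3*Q + 3*m) = 12 + 3*Q + 3*m)
-1*(-7) + a(p, -10)*Y(-11, -12) = -1*(-7) + (12 + 3*(-10) + 3*7)/(-12) = 7 + (12 - 30 + 21)*(-1/12) = 7 + 3*(-1/12) = 7 - 1/4 = 27/4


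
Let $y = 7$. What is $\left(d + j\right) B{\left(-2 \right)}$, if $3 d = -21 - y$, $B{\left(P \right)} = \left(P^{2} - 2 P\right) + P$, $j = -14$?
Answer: $-140$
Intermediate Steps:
$B{\left(P \right)} = P^{2} - P$
$d = - \frac{28}{3}$ ($d = \frac{-21 - 7}{3} = \frac{1}{3} \left(-28\right) = - \frac{28}{3} \approx -9.3333$)
$\left(d + j\right) B{\left(-2 \right)} = \left(- \frac{28}{3} - 14\right) \left(- 2 \left(-1 - 2\right)\right) = - \frac{70 \left(\left(-2\right) \left(-3\right)\right)}{3} = \left(- \frac{70}{3}\right) 6 = -140$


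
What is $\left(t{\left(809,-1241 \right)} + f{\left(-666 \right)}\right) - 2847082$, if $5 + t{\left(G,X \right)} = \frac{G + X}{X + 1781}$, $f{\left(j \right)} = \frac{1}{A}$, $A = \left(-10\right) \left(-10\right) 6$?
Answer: $- \frac{1708252679}{600} \approx -2.8471 \cdot 10^{6}$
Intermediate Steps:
$A = 600$ ($A = 100 \cdot 6 = 600$)
$f{\left(j \right)} = \frac{1}{600}$
$t{\left(G,X \right)} = -5 + \frac{G + X}{1781 + X}$ ($t{\left(G,X \right)} = -5 + \frac{G + X}{X + 1781} = -5 + \frac{G + X}{1781 + X}$)
$\left(t{\left(809,-1241 \right)} + f{\left(-666 \right)}\right) - 2847082 = \left(\frac{-8905 + 809 - -4964}{1781 - 1241} + \frac{1}{600}\right) - 2847082 = \left(\frac{-8905 + 809 + 4964}{540} + \frac{1}{600}\right) - 2847082 = \left(\frac{1}{540} \left(-3132\right) + \frac{1}{600}\right) - 2847082 = \left(- \frac{29}{5} + \frac{1}{600}\right) - 2847082 = - \frac{3479}{600} - 2847082 = - \frac{1708252679}{600}$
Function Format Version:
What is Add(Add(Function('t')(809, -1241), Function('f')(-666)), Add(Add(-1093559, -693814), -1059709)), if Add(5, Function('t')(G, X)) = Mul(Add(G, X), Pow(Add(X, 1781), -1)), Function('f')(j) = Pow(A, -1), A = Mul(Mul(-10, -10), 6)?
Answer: Rational(-1708252679, 600) ≈ -2.8471e+6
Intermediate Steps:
A = 600 (A = Mul(100, 6) = 600)
Function('f')(j) = Rational(1, 600) (Function('f')(j) = Pow(600, -1) = Rational(1, 600))
Function('t')(G, X) = Add(-5, Mul(Pow(Add(1781, X), -1), Add(G, X))) (Function('t')(G, X) = Add(-5, Mul(Add(G, X), Pow(Add(X, 1781), -1))) = Add(-5, Mul(Add(G, X), Pow(Add(1781, X), -1))) = Add(-5, Mul(Pow(Add(1781, X), -1), Add(G, X))))
Add(Add(Function('t')(809, -1241), Function('f')(-666)), Add(Add(-1093559, -693814), -1059709)) = Add(Add(Mul(Pow(Add(1781, -1241), -1), Add(-8905, 809, Mul(-4, -1241))), Rational(1, 600)), Add(Add(-1093559, -693814), -1059709)) = Add(Add(Mul(Pow(540, -1), Add(-8905, 809, 4964)), Rational(1, 600)), Add(-1787373, -1059709)) = Add(Add(Mul(Rational(1, 540), -3132), Rational(1, 600)), -2847082) = Add(Add(Rational(-29, 5), Rational(1, 600)), -2847082) = Add(Rational(-3479, 600), -2847082) = Rational(-1708252679, 600)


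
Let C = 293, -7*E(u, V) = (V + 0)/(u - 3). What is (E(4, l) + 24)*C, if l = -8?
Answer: 51568/7 ≈ 7366.9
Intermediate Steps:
E(u, V) = -V/(7*(-3 + u)) (E(u, V) = -(V + 0)/(7*(u - 3)) = -V/(7*(-3 + u)))
(E(4, l) + 24)*C = (-1*(-8)/(-21 + 7*4) + 24)*293 = (-1*(-8)/(-21 + 28) + 24)*293 = (-1*(-8)/7 + 24)*293 = (-1*(-8)*1/7 + 24)*293 = (8/7 + 24)*293 = (176/7)*293 = 51568/7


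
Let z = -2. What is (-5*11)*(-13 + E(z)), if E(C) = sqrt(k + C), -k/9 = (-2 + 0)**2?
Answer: 715 - 55*I*sqrt(38) ≈ 715.0 - 339.04*I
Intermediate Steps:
k = -36 (k = -9*(-2 + 0)**2 = -9*(-2)**2 = -9*4 = -36)
E(C) = sqrt(-36 + C)
(-5*11)*(-13 + E(z)) = (-5*11)*(-13 + sqrt(-36 - 2)) = -55*(-13 + sqrt(-38)) = -55*(-13 + I*sqrt(38)) = 715 - 55*I*sqrt(38)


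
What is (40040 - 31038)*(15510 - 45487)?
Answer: -269852954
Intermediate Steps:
(40040 - 31038)*(15510 - 45487) = 9002*(-29977) = -269852954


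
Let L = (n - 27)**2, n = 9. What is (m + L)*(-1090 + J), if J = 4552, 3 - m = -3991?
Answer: 14948916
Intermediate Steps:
m = 3994 (m = 3 - 1*(-3991) = 3 + 3991 = 3994)
L = 324 (L = (9 - 27)**2 = (-18)**2 = 324)
(m + L)*(-1090 + J) = (3994 + 324)*(-1090 + 4552) = 4318*3462 = 14948916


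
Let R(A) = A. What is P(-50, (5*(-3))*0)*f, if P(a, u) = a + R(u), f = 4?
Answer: -200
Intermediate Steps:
P(a, u) = a + u
P(-50, (5*(-3))*0)*f = (-50 + (5*(-3))*0)*4 = (-50 - 15*0)*4 = (-50 + 0)*4 = -50*4 = -200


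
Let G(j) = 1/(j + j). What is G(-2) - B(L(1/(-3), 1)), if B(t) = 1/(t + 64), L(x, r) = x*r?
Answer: -203/764 ≈ -0.26571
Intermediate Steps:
L(x, r) = r*x
G(j) = 1/(2*j)
B(t) = 1/(64 + t)
G(-2) - B(L(1/(-3), 1)) = (1/2)/(-2) - 1/(64 + 1/(-3)) = (1/2)*(-1/2) - 1/(64 + 1*(-1/3)) = -1/4 - 1/(64 - 1/3) = -1/4 - 1/191/3 = -1/4 - 1*3/191 = -1/4 - 3/191 = -203/764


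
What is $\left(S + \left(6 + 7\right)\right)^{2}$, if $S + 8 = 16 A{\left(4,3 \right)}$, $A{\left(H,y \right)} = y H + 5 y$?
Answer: $190969$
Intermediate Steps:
$A{\left(H,y \right)} = 5 y + H y$ ($A{\left(H,y \right)} = H y + 5 y = 5 y + H y$)
$S = 424$ ($S = -8 + 16 \cdot 3 \left(5 + 4\right) = -8 + 16 \cdot 3 \cdot 9 = -8 + 16 \cdot 27 = -8 + 432 = 424$)
$\left(S + \left(6 + 7\right)\right)^{2} = \left(424 + \left(6 + 7\right)\right)^{2} = \left(424 + 13\right)^{2} = 437^{2} = 190969$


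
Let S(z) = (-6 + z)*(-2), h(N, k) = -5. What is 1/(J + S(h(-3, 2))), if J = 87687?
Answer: 1/87709 ≈ 1.1401e-5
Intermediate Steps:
S(z) = 12 - 2*z
1/(J + S(h(-3, 2))) = 1/(87687 + (12 - 2*(-5))) = 1/(87687 + (12 + 10)) = 1/(87687 + 22) = 1/87709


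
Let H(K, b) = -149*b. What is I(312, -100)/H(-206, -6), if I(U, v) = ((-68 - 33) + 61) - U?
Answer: -176/447 ≈ -0.39374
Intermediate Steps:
I(U, v) = -40 - U (I(U, v) = (-101 + 61) - U = -40 - U)
I(312, -100)/H(-206, -6) = (-40 - 1*312)/((-149*(-6))) = (-40 - 312)/894 = -352*1/894 = -176/447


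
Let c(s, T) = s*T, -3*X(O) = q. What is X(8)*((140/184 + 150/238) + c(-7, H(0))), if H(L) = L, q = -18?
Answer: 22845/2737 ≈ 8.3467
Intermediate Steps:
X(O) = 6 (X(O) = -⅓*(-18) = 6)
c(s, T) = T*s
X(8)*((140/184 + 150/238) + c(-7, H(0))) = 6*((140/184 + 150/238) + 0*(-7)) = 6*((140*(1/184) + 150*(1/238)) + 0) = 6*((35/46 + 75/119) + 0) = 6*(7615/5474 + 0) = 6*(7615/5474) = 22845/2737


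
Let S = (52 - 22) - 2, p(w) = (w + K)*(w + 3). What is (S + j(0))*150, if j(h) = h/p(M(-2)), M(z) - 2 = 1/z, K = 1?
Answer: 4200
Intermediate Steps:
M(z) = 2 + 1/z
p(w) = (1 + w)*(3 + w) (p(w) = (w + 1)*(w + 3) = (1 + w)*(3 + w))
S = 28 (S = 30 - 2 = 28)
j(h) = 4*h/45 (j(h) = h/(3 + (2 + 1/(-2))² + 4*(2 + 1/(-2))) = h/(3 + (2 - ½)² + 4*(2 - ½)) = h/(3 + (3/2)² + 4*(3/2)) = h/(3 + 9/4 + 6) = h/(45/4) = h*(4/45) = 4*h/45)
(S + j(0))*150 = (28 + (4/45)*0)*150 = (28 + 0)*150 = 28*150 = 4200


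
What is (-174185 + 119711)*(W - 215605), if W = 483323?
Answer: -14583670332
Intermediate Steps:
(-174185 + 119711)*(W - 215605) = (-174185 + 119711)*(483323 - 215605) = -54474*267718 = -14583670332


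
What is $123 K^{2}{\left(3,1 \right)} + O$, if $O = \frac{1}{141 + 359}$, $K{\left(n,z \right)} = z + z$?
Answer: $\frac{246001}{500} \approx 492.0$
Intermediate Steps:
$K{\left(n,z \right)} = 2 z$
$O = \frac{1}{500} \approx 0.002$
$123 K^{2}{\left(3,1 \right)} + O = 123 \left(2 \cdot 1\right)^{2} + \frac{1}{500} = 123 \cdot 2^{2} + \frac{1}{500} = 123 \cdot 4 + \frac{1}{500} = 492 + \frac{1}{500} = \frac{246001}{500}$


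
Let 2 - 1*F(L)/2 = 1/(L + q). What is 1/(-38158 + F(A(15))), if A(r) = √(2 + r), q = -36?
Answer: -24399447/930935127296 - √17/930935127296 ≈ -2.6210e-5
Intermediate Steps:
F(L) = 4 - 2/(-36 + L) (F(L) = 4 - 2/(L - 36) = 4 - 2/(-36 + L))
1/(-38158 + F(A(15))) = 1/(-38158 + 2*(-73 + 2*√(2 + 15))/(-36 + √(2 + 15))) = 1/(-38158 + 2*(-73 + 2*√17)/(-36 + √17))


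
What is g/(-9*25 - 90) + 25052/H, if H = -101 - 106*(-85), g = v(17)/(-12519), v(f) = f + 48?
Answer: 1519888697/540500121 ≈ 2.8120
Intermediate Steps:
v(f) = 48 + f
g = -5/963 (g = (48 + 17)/(-12519) = 65*(-1/12519) = -5/963 ≈ -0.0051921)
H = 8909 (H = -101 + 9010 = 8909)
g/(-9*25 - 90) + 25052/H = -5/(963*(-9*25 - 90)) + 25052/8909 = -5/(963*(-225 - 90)) + 25052*(1/8909) = -5/963/(-315) + 25052/8909 = -5/963*(-1/315) + 25052/8909 = 1/60669 + 25052/8909 = 1519888697/540500121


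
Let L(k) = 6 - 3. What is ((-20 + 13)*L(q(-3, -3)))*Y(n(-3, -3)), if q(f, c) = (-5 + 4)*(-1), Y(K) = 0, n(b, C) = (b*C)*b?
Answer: 0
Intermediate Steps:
n(b, C) = C*b² (n(b, C) = (C*b)*b = C*b²)
q(f, c) = 1 (q(f, c) = -1*(-1) = 1)
L(k) = 3
((-20 + 13)*L(q(-3, -3)))*Y(n(-3, -3)) = ((-20 + 13)*3)*0 = -7*3*0 = -21*0 = 0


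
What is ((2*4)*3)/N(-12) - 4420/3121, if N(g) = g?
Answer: -10662/3121 ≈ -3.4162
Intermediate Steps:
((2*4)*3)/N(-12) - 4420/3121 = ((2*4)*3)/(-12) - 4420/3121 = (8*3)*(-1/12) - 4420*1/3121 = 24*(-1/12) - 4420/3121 = -2 - 4420/3121 = -10662/3121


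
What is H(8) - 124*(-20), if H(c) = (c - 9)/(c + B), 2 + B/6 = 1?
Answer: 4959/2 ≈ 2479.5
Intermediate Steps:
B = -6 (B = -12 + 6*1 = -12 + 6 = -6)
H(c) = (-9 + c)/(-6 + c) (H(c) = (c - 9)/(c - 6) = (-9 + c)/(-6 + c))
H(8) - 124*(-20) = (-9 + 8)/(-6 + 8) - 124*(-20) = -1/2 + 2480 = (½)*(-1) + 2480 = -½ + 2480 = 4959/2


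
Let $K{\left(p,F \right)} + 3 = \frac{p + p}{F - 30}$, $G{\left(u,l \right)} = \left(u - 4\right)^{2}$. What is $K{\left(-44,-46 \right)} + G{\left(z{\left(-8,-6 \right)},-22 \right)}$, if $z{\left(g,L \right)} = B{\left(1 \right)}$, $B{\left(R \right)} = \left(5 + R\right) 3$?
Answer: $\frac{3689}{19} \approx 194.16$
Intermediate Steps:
$B{\left(R \right)} = 15 + 3 R$
$z{\left(g,L \right)} = 18$ ($z{\left(g,L \right)} = 15 + 3 \cdot 1 = 15 + 3 = 18$)
$G{\left(u,l \right)} = \left(-4 + u\right)^{2}$
$K{\left(p,F \right)} = -3 + \frac{2 p}{-30 + F}$ ($K{\left(p,F \right)} = -3 + \frac{p + p}{F - 30} = -3 + \frac{2 p}{-30 + F}$)
$K{\left(-44,-46 \right)} + G{\left(z{\left(-8,-6 \right)},-22 \right)} = \frac{90 - -138 + 2 \left(-44\right)}{-30 - 46} + \left(-4 + 18\right)^{2} = \frac{90 + 138 - 88}{-76} + 14^{2} = \left(- \frac{1}{76}\right) 140 + 196 = - \frac{35}{19} + 196 = \frac{3689}{19}$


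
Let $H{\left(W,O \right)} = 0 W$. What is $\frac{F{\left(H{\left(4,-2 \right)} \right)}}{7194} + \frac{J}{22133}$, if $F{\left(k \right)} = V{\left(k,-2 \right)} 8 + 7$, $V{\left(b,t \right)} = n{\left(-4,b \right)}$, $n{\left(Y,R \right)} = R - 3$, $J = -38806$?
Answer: $- \frac{279546625}{159224802} \approx -1.7557$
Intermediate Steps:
$H{\left(W,O \right)} = 0$
$n{\left(Y,R \right)} = -3 + R$
$V{\left(b,t \right)} = -3 + b$
$F{\left(k \right)} = -17 + 8 k$ ($F{\left(k \right)} = \left(-3 + k\right) 8 + 7 = \left(-24 + 8 k\right) + 7 = -17 + 8 k$)
$\frac{F{\left(H{\left(4,-2 \right)} \right)}}{7194} + \frac{J}{22133} = \frac{-17 + 8 \cdot 0}{7194} - \frac{38806}{22133} = \left(-17 + 0\right) \frac{1}{7194} - \frac{38806}{22133} = \left(-17\right) \frac{1}{7194} - \frac{38806}{22133} = - \frac{17}{7194} - \frac{38806}{22133} = - \frac{279546625}{159224802}$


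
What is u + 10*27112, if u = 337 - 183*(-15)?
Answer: 274202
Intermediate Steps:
u = 3082 (u = 337 + 2745 = 3082)
u + 10*27112 = 3082 + 10*27112 = 3082 + 271120 = 274202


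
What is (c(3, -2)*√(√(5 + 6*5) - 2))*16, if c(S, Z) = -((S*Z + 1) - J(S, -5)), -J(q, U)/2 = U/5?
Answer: 112*√(-2 + √35) ≈ 221.64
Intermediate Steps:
J(q, U) = -2*U/5
c(S, Z) = 1 - S*Z (c(S, Z) = -((S*Z + 1) - (-2)*(-5)/5) = -((1 + S*Z) - 1*2) = -((1 + S*Z) - 2) = -(-1 + S*Z) = 1 - S*Z)
(c(3, -2)*√(√(5 + 6*5) - 2))*16 = ((1 - 1*3*(-2))*√(√(5 + 6*5) - 2))*16 = ((1 + 6)*√(√(5 + 30) - 2))*16 = (7*√(√35 - 2))*16 = (7*√(-2 + √35))*16 = 112*√(-2 + √35)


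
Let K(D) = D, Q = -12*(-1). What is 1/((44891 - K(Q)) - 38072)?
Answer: 1/6807 ≈ 0.00014691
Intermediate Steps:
Q = 12
1/((44891 - K(Q)) - 38072) = 1/((44891 - 1*12) - 38072) = 1/((44891 - 12) - 38072) = 1/(44879 - 38072) = 1/6807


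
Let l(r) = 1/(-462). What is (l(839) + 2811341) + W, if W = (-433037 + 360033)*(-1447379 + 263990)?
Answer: 39914463156413/462 ≈ 8.6395e+10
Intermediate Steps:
W = 86392130556 (W = -73004*(-1183389) = 86392130556)
l(r) = -1/462
(l(839) + 2811341) + W = (-1/462 + 2811341) + 86392130556 = 1298839541/462 + 86392130556 = 39914463156413/462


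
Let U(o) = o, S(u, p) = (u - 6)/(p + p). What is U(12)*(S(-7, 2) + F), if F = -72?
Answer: -903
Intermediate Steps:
S(u, p) = (-6 + u)/(2*p) (S(u, p) = (-6 + u)/((2*p)) = (-6 + u)*(1/(2*p)) = (-6 + u)/(2*p))
U(12)*(S(-7, 2) + F) = 12*((1/2)*(-6 - 7)/2 - 72) = 12*((1/2)*(1/2)*(-13) - 72) = 12*(-13/4 - 72) = 12*(-301/4) = -903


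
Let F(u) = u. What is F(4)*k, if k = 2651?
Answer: 10604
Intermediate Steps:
F(4)*k = 4*2651 = 10604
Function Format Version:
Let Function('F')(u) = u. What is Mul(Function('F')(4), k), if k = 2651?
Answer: 10604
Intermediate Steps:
Mul(Function('F')(4), k) = Mul(4, 2651) = 10604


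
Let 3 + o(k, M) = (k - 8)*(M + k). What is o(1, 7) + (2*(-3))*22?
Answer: -191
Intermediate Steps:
o(k, M) = -3 + (-8 + k)*(M + k) (o(k, M) = -3 + (k - 8)*(M + k) = -3 + (-8 + k)*(M + k))
o(1, 7) + (2*(-3))*22 = (-3 + 1**2 - 8*7 - 8*1 + 7*1) + (2*(-3))*22 = (-3 + 1 - 56 - 8 + 7) - 6*22 = -59 - 132 = -191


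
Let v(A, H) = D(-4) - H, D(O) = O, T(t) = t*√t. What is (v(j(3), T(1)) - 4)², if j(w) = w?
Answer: 81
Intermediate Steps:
T(t) = t^(3/2)
v(A, H) = -4 - H
(v(j(3), T(1)) - 4)² = ((-4 - 1^(3/2)) - 4)² = ((-4 - 1*1) - 4)² = ((-4 - 1) - 4)² = (-5 - 4)² = (-9)² = 81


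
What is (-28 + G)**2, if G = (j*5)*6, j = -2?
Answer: 7744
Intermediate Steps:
G = -60 (G = -2*5*6 = -10*6 = -60)
(-28 + G)**2 = (-28 - 60)**2 = (-88)**2 = 7744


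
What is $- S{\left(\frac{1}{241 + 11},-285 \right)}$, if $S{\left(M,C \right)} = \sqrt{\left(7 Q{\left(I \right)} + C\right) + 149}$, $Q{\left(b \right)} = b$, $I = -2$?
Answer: $- 5 i \sqrt{6} \approx - 12.247 i$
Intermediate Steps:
$S{\left(M,C \right)} = \sqrt{135 + C}$ ($S{\left(M,C \right)} = \sqrt{\left(7 \left(-2\right) + C\right) + 149} = \sqrt{\left(-14 + C\right) + 149} = \sqrt{135 + C}$)
$- S{\left(\frac{1}{241 + 11},-285 \right)} = - \sqrt{135 - 285} = - \sqrt{-150} = - 5 i \sqrt{6}$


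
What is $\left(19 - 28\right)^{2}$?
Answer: $81$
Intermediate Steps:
$\left(19 - 28\right)^{2} = \left(-9\right)^{2} = 81$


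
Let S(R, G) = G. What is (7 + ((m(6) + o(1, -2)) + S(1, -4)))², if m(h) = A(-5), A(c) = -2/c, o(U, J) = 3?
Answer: 1024/25 ≈ 40.960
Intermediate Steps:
m(h) = ⅖ (m(h) = -2/(-5) = -2*(-⅕) = ⅖)
(7 + ((m(6) + o(1, -2)) + S(1, -4)))² = (7 + ((⅖ + 3) - 4))² = (7 + (17/5 - 4))² = (7 - ⅗)² = (32/5)² = 1024/25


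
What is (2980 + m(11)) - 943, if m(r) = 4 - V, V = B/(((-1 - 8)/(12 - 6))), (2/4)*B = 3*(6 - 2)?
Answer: 2057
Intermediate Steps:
B = 24 (B = 2*(3*(6 - 2)) = 2*(3*4) = 2*12 = 24)
V = -16 (V = 24/(((-1 - 8)/(12 - 6))) = 24/((-9/6)) = 24/((-9*1/6)) = 24/(-3/2) = 24*(-2/3) = -16)
m(r) = 20 (m(r) = 4 - 1*(-16) = 4 + 16 = 20)
(2980 + m(11)) - 943 = (2980 + 20) - 943 = 3000 - 943 = 2057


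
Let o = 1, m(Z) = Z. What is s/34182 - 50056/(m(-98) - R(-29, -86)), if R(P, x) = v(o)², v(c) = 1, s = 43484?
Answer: 95295506/188001 ≈ 506.89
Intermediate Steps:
R(P, x) = 1 (R(P, x) = 1² = 1)
s/34182 - 50056/(m(-98) - R(-29, -86)) = 43484/34182 - 50056/(-98 - 1*1) = 43484*(1/34182) - 50056/(-98 - 1) = 21742/17091 - 50056/(-99) = 21742/17091 - 50056*(-1/99) = 21742/17091 + 50056/99 = 95295506/188001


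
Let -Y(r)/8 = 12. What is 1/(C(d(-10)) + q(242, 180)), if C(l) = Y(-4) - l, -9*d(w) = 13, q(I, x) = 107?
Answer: 9/112 ≈ 0.080357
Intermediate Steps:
Y(r) = -96 (Y(r) = -8*12 = -96)
d(w) = -13/9 (d(w) = -⅑*13 = -13/9)
C(l) = -96 - l
1/(C(d(-10)) + q(242, 180)) = 1/((-96 - 1*(-13/9)) + 107) = 1/((-96 + 13/9) + 107) = 1/(-851/9 + 107) = 1/(112/9) = 9/112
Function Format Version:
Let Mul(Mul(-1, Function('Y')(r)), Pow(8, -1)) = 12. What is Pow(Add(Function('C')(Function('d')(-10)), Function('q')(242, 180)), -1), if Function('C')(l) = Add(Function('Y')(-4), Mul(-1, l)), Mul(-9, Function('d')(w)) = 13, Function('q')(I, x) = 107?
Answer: Rational(9, 112) ≈ 0.080357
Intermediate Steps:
Function('Y')(r) = -96 (Function('Y')(r) = Mul(-8, 12) = -96)
Function('d')(w) = Rational(-13, 9) (Function('d')(w) = Mul(Rational(-1, 9), 13) = Rational(-13, 9))
Function('C')(l) = Add(-96, Mul(-1, l))
Pow(Add(Function('C')(Function('d')(-10)), Function('q')(242, 180)), -1) = Pow(Add(Add(-96, Mul(-1, Rational(-13, 9))), 107), -1) = Pow(Add(Add(-96, Rational(13, 9)), 107), -1) = Pow(Add(Rational(-851, 9), 107), -1) = Pow(Rational(112, 9), -1) = Rational(9, 112)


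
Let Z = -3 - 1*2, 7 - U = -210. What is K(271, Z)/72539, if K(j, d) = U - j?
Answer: -54/72539 ≈ -0.00074443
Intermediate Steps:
U = 217 (U = 7 - 1*(-210) = 7 + 210 = 217)
Z = -5 (Z = -3 - 2 = -5)
K(j, d) = 217 - j
K(271, Z)/72539 = (217 - 1*271)/72539 = (217 - 271)*(1/72539) = -54*1/72539 = -54/72539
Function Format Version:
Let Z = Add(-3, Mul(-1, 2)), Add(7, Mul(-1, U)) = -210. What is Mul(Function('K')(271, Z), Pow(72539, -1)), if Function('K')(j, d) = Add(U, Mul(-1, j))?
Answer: Rational(-54, 72539) ≈ -0.00074443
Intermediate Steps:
U = 217 (U = Add(7, Mul(-1, -210)) = Add(7, 210) = 217)
Z = -5 (Z = Add(-3, -2) = -5)
Function('K')(j, d) = Add(217, Mul(-1, j))
Mul(Function('K')(271, Z), Pow(72539, -1)) = Mul(Add(217, Mul(-1, 271)), Pow(72539, -1)) = Mul(Add(217, -271), Rational(1, 72539)) = Mul(-54, Rational(1, 72539)) = Rational(-54, 72539)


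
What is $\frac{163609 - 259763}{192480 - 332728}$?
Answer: $\frac{48077}{70124} \approx 0.6856$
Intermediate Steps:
$\frac{163609 - 259763}{192480 - 332728} = - \frac{96154}{192480 - 332728} = - \frac{96154}{-140248} = \left(-96154\right) \left(- \frac{1}{140248}\right) = \frac{48077}{70124}$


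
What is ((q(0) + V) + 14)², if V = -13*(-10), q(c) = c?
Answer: 20736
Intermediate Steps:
V = 130
((q(0) + V) + 14)² = ((0 + 130) + 14)² = (130 + 14)² = 144² = 20736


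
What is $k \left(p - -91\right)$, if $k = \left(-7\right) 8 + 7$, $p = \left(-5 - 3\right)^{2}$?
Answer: $-7595$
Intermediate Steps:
$p = 64$ ($p = \left(-8\right)^{2} = 64$)
$k = -49$ ($k = -56 + 7 = -49$)
$k \left(p - -91\right) = - 49 \left(64 - -91\right) = - 49 \left(64 + 91\right) = \left(-49\right) 155 = -7595$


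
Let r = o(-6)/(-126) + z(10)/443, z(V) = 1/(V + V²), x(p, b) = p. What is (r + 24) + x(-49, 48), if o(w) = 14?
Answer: -11012971/438570 ≈ -25.111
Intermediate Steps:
r = -48721/438570 (r = 14/(-126) + (1/(10*(1 + 10)))/443 = 14*(-1/126) + ((⅒)/11)*(1/443) = -⅑ + ((⅒)*(1/11))*(1/443) = -⅑ + (1/110)*(1/443) = -⅑ + 1/48730 = -48721/438570 ≈ -0.11109)
(r + 24) + x(-49, 48) = (-48721/438570 + 24) - 49 = 10476959/438570 - 49 = -11012971/438570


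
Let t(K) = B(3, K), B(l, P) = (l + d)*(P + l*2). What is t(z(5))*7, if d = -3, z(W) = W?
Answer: 0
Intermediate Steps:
B(l, P) = (-3 + l)*(P + 2*l) (B(l, P) = (l - 3)*(P + l*2) = (-3 + l)*(P + 2*l))
t(K) = 0 (t(K) = -6*3 - 3*K + 2*3² + K*3 = -18 - 3*K + 2*9 + 3*K = -18 - 3*K + 18 + 3*K = 0)
t(z(5))*7 = 0*7 = 0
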